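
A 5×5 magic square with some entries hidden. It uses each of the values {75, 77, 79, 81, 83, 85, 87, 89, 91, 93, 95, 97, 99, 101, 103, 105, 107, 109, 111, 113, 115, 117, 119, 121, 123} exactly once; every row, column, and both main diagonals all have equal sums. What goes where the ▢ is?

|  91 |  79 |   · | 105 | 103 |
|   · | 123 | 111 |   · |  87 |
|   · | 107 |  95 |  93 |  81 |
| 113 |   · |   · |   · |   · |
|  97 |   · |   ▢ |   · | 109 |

83

The 25 entries sum to 2475, so each line sums to 2475/5 = 495.
Row 1 needs 495; the known cells sum to 378, so (1,3) = 117.
The remaining cell in row 3 is (3,1) = 495 − 376 = 119.
Column 1 must total 495; the given cells sum to 420, so (2,1) = 75.
Column 5: 103 + 87 + 81 + 109 + ? = 495, so (4,5) = 115.
From main diagonal, 495 − (91 + 123 + 95 + 109) gives (4,4) = 77.
Row 2: 75 + 123 + 111 + 87 + ? = 495, so (2,4) = 99.
Column 4: 105 + 99 + 93 + 77 + ? = 495, so (5,4) = 121.
Anti-diagonal needs 495; the known cells sum to 394, so (4,2) = 101.
Row 4: 113 + 101 + 77 + 115 + ? = 495, so (4,3) = 89.
Using column 2: 79 + 123 + 107 + 101 + ? → (5,2) = 495 − 410 = 85.
Column 3 must total 495; the given cells sum to 412, so (5,3) = 83.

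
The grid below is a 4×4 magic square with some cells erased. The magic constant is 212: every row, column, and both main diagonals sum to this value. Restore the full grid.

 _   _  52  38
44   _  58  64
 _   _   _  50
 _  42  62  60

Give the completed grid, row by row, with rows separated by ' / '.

66 56 52 38 / 44 46 58 64 / 54 68 40 50 / 48 42 62 60

From row 2, 212 − (44 + 58 + 64) gives (2,2) = 46.
Row 4: 42 + 62 + 60 + ? = 212, so (4,1) = 48.
Column 3 must total 212; the given cells sum to 172, so (3,3) = 40.
Main diagonal must total 212; the given cells sum to 146, so (1,1) = 66.
The remaining cell in anti-diagonal is (3,2) = 212 − 144 = 68.
From row 1, 212 − (66 + 52 + 38) gives (1,2) = 56.
Row 3: 68 + 40 + 50 + ? = 212, so (3,1) = 54.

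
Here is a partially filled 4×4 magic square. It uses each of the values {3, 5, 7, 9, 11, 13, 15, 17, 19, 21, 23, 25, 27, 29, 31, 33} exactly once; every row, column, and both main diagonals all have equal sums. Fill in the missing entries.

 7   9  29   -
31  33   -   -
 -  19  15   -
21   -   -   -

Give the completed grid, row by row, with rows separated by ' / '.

The 16 entries sum to 288, so each line sums to 288/4 = 72.
From row 1, 72 − (7 + 9 + 29) gives (1,4) = 27.
The remaining cell in column 1 is (3,1) = 72 − 59 = 13.
Column 2: 9 + 33 + 19 + ? = 72, so (4,2) = 11.
Using main diagonal: 7 + 33 + 15 + ? → (4,4) = 72 − 55 = 17.
Using anti-diagonal: 27 + 19 + 21 + ? → (2,3) = 72 − 67 = 5.
Row 2 needs 72; the known cells sum to 69, so (2,4) = 3.
Row 3 needs 72; the known cells sum to 47, so (3,4) = 25.
Using row 4: 21 + 11 + 17 + ? → (4,3) = 72 − 49 = 23.

7 9 29 27 / 31 33 5 3 / 13 19 15 25 / 21 11 23 17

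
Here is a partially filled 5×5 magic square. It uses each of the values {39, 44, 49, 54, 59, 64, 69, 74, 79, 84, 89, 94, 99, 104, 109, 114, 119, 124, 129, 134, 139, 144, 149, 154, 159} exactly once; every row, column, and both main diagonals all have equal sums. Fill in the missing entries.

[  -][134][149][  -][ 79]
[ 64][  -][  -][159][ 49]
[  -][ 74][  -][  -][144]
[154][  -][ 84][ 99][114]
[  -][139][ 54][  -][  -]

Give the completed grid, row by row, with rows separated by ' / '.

The 25 entries sum to 2475, so each line sums to 2475/5 = 495.
From row 4, 495 − (154 + 84 + 99 + 114) gives (4,2) = 44.
Using column 2: 134 + 74 + 44 + 139 + ? → (2,2) = 495 − 391 = 104.
From column 5, 495 − (79 + 49 + 144 + 114) gives (5,5) = 109.
Row 2 needs 495; the known cells sum to 376, so (2,3) = 119.
From column 3, 495 − (149 + 119 + 84 + 54) gives (3,3) = 89.
Main diagonal must total 495; the given cells sum to 401, so (1,1) = 94.
Anti-diagonal: 79 + 159 + 89 + 44 + ? = 495, so (5,1) = 124.
Row 1 must total 495; the given cells sum to 456, so (1,4) = 39.
From row 5, 495 − (124 + 139 + 54 + 109) gives (5,4) = 69.
The remaining cell in column 1 is (3,1) = 495 − 436 = 59.
Using column 4: 39 + 159 + 99 + 69 + ? → (3,4) = 495 − 366 = 129.

94 134 149 39 79 / 64 104 119 159 49 / 59 74 89 129 144 / 154 44 84 99 114 / 124 139 54 69 109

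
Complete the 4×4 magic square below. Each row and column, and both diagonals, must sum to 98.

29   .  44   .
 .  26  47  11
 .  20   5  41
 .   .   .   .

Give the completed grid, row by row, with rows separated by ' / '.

The remaining cell in row 2 is (2,1) = 98 − 84 = 14.
The remaining cell in row 3 is (3,1) = 98 − 66 = 32.
Using column 1: 29 + 14 + 32 + ? → (4,1) = 98 − 75 = 23.
The remaining cell in column 3 is (4,3) = 98 − 96 = 2.
Main diagonal needs 98; the known cells sum to 60, so (4,4) = 38.
Using anti-diagonal: 47 + 20 + 23 + ? → (1,4) = 98 − 90 = 8.
From row 1, 98 − (29 + 44 + 8) gives (1,2) = 17.
Row 4 needs 98; the known cells sum to 63, so (4,2) = 35.

29 17 44 8 / 14 26 47 11 / 32 20 5 41 / 23 35 2 38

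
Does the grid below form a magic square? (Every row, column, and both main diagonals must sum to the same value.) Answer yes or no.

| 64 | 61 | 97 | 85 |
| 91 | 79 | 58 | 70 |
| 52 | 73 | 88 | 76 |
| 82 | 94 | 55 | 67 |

No — column 1 sums to 289 but main diagonal sums to 298.

Row 1: 64 + 61 + 97 + 85 = 307.
Row 2: 91 + 79 + 58 + 70 = 298.
Row 3: 52 + 73 + 88 + 76 = 289.
Row 4: 82 + 94 + 55 + 67 = 298.
Column 1: 64 + 91 + 52 + 82 = 289.
Column 2: 61 + 79 + 73 + 94 = 307.
Column 3: 97 + 58 + 88 + 55 = 298.
Column 4: 85 + 70 + 76 + 67 = 298.
Main diagonal: 64 + 79 + 88 + 67 = 298.
Anti-diagonal: 85 + 58 + 73 + 82 = 298.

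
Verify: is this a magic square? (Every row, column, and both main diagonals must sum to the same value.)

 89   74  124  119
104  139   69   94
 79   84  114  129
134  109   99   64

Row 1: 89 + 74 + 124 + 119 = 406.
Row 2: 104 + 139 + 69 + 94 = 406.
Row 3: 79 + 84 + 114 + 129 = 406.
Row 4: 134 + 109 + 99 + 64 = 406.
Column 1: 89 + 104 + 79 + 134 = 406.
Column 2: 74 + 139 + 84 + 109 = 406.
Column 3: 124 + 69 + 114 + 99 = 406.
Column 4: 119 + 94 + 129 + 64 = 406.
Main diagonal: 89 + 139 + 114 + 64 = 406.
Anti-diagonal: 119 + 69 + 84 + 134 = 406.
All lines sum to 406.

Yes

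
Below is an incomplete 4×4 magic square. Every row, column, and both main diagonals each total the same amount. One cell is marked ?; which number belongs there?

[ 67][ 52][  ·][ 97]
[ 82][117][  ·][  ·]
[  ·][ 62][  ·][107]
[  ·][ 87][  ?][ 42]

77

Column 2 is complete and sums to 318; that is the magic constant.
Using row 1: 67 + 52 + 97 + ? → (1,3) = 318 − 216 = 102.
Column 4: 97 + 107 + 42 + ? = 318, so (2,4) = 72.
Main diagonal needs 318; the known cells sum to 226, so (3,3) = 92.
Row 2: 82 + 117 + 72 + ? = 318, so (2,3) = 47.
Row 3 needs 318; the known cells sum to 261, so (3,1) = 57.
Column 1: 67 + 82 + 57 + ? = 318, so (4,1) = 112.
The remaining cell in column 3 is (4,3) = 318 − 241 = 77.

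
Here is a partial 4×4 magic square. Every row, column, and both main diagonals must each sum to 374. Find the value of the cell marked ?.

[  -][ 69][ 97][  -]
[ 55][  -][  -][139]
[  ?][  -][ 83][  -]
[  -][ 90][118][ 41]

Row 4: 90 + 118 + 41 + ? = 374, so (4,1) = 125.
Column 3: 97 + 83 + 118 + ? = 374, so (2,3) = 76.
Row 2 needs 374; the known cells sum to 270, so (2,2) = 104.
Column 2 needs 374; the known cells sum to 263, so (3,2) = 111.
Main diagonal must total 374; the given cells sum to 228, so (1,1) = 146.
Anti-diagonal must total 374; the given cells sum to 312, so (1,4) = 62.
From column 1, 374 − (146 + 55 + 125) gives (3,1) = 48.

48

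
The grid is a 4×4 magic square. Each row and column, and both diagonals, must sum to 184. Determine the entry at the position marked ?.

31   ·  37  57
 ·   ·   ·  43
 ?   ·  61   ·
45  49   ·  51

Using row 1: 31 + 37 + 57 + ? → (1,2) = 184 − 125 = 59.
Using row 4: 45 + 49 + 51 + ? → (4,3) = 184 − 145 = 39.
The remaining cell in column 3 is (2,3) = 184 − 137 = 47.
Using column 4: 57 + 43 + 51 + ? → (3,4) = 184 − 151 = 33.
Using main diagonal: 31 + 61 + 51 + ? → (2,2) = 184 − 143 = 41.
Using anti-diagonal: 57 + 47 + 45 + ? → (3,2) = 184 − 149 = 35.
Row 2 needs 184; the known cells sum to 131, so (2,1) = 53.
Using row 3: 35 + 61 + 33 + ? → (3,1) = 184 − 129 = 55.

55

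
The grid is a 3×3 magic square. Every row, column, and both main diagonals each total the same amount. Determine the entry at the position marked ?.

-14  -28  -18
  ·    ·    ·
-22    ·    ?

Row 1 is complete and sums to -60; that is the magic constant.
Column 1 needs -60; the known cells sum to -36, so (2,1) = -24.
The remaining cell in anti-diagonal is (2,2) = -60 − (-40) = -20.
Row 2 needs -60; the known cells sum to -44, so (2,3) = -16.
From column 2, -60 − (-28 + (-20)) gives (3,2) = -12.
Column 3: -18 + (-16) + ? = -60, so (3,3) = -26.

-26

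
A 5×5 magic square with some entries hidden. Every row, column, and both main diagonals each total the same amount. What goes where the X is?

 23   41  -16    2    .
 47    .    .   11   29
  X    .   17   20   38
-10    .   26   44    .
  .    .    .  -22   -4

-19

Column 4 is complete and sums to 55; that is the magic constant.
Row 1: 23 + 41 + (-16) + 2 + ? = 55, so (1,5) = 5.
Column 5 must total 55; the given cells sum to 68, so (4,5) = -13.
The remaining cell in main diagonal is (2,2) = 55 − 80 = -25.
Row 2 must total 55; the given cells sum to 62, so (2,3) = -7.
Row 4: -10 + 26 + 44 + (-13) + ? = 55, so (4,2) = 8.
Using column 3: -16 + (-7) + 17 + 26 + ? → (5,3) = 55 − 20 = 35.
From anti-diagonal, 55 − (5 + 11 + 17 + 8) gives (5,1) = 14.
Using row 5: 14 + 35 + (-22) + (-4) + ? → (5,2) = 55 − 23 = 32.
Using column 1: 23 + 47 + (-10) + 14 + ? → (3,1) = 55 − 74 = -19.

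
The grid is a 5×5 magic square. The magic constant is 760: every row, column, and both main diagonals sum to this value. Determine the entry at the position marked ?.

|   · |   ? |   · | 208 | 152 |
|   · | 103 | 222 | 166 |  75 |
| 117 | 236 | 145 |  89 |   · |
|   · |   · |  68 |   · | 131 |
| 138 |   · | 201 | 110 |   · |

Row 2 needs 760; the known cells sum to 566, so (2,1) = 194.
Using row 3: 117 + 236 + 145 + 89 + ? → (3,5) = 760 − 587 = 173.
Column 3 needs 760; the known cells sum to 636, so (1,3) = 124.
Column 4: 208 + 166 + 89 + 110 + ? = 760, so (4,4) = 187.
From column 5, 760 − (152 + 75 + 173 + 131) gives (5,5) = 229.
Main diagonal needs 760; the known cells sum to 664, so (1,1) = 96.
Anti-diagonal needs 760; the known cells sum to 601, so (4,2) = 159.
Row 1 needs 760; the known cells sum to 580, so (1,2) = 180.

180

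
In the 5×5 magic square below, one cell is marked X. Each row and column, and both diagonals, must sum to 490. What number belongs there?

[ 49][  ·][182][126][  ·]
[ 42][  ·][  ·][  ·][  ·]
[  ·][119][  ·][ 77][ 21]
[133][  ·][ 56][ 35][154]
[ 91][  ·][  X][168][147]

14

Row 4: 133 + 56 + 35 + 154 + ? = 490, so (4,2) = 112.
Column 1 needs 490; the known cells sum to 315, so (3,1) = 175.
From column 4, 490 − (126 + 77 + 35 + 168) gives (2,4) = 84.
From row 3, 490 − (175 + 119 + 77 + 21) gives (3,3) = 98.
Main diagonal: 49 + 98 + 35 + 147 + ? = 490, so (2,2) = 161.
The remaining cell in anti-diagonal is (1,5) = 490 − 385 = 105.
Row 1 needs 490; the known cells sum to 462, so (1,2) = 28.
Column 2 needs 490; the known cells sum to 420, so (5,2) = 70.
Column 5 must total 490; the given cells sum to 427, so (2,5) = 63.
Row 2 must total 490; the given cells sum to 350, so (2,3) = 140.
Using row 5: 91 + 70 + 168 + 147 + ? → (5,3) = 490 − 476 = 14.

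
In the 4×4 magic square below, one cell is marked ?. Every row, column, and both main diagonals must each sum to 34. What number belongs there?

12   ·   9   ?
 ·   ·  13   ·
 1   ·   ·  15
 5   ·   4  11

6

Row 4: 5 + 4 + 11 + ? = 34, so (4,2) = 14.
Column 1 must total 34; the given cells sum to 18, so (2,1) = 16.
Column 3 needs 34; the known cells sum to 26, so (3,3) = 8.
Main diagonal needs 34; the known cells sum to 31, so (2,2) = 3.
Row 2: 16 + 3 + 13 + ? = 34, so (2,4) = 2.
From row 3, 34 − (1 + 8 + 15) gives (3,2) = 10.
Column 2: 3 + 10 + 14 + ? = 34, so (1,2) = 7.
The remaining cell in column 4 is (1,4) = 34 − 28 = 6.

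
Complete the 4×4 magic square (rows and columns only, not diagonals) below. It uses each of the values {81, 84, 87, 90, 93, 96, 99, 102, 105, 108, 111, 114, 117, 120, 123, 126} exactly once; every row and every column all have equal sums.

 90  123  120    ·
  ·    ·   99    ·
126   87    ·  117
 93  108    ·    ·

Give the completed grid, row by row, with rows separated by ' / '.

90 123 120 81 / 105 96 99 114 / 126 87 84 117 / 93 108 111 102

The 16 entries sum to 1656, so each line sums to 1656/4 = 414.
Row 1 needs 414; the known cells sum to 333, so (1,4) = 81.
Row 3 needs 414; the known cells sum to 330, so (3,3) = 84.
Column 1 must total 414; the given cells sum to 309, so (2,1) = 105.
Column 2: 123 + 87 + 108 + ? = 414, so (2,2) = 96.
Column 3: 120 + 99 + 84 + ? = 414, so (4,3) = 111.
From row 2, 414 − (105 + 96 + 99) gives (2,4) = 114.
From row 4, 414 − (93 + 108 + 111) gives (4,4) = 102.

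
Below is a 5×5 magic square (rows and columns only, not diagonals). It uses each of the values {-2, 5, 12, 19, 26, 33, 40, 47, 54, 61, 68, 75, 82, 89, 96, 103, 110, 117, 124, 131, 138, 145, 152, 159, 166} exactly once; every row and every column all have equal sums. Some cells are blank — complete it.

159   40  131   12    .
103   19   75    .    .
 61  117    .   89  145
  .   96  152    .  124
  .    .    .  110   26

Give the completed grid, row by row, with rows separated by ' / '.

159 40 131 12 68 / 103 19 75 166 47 / 61 117 -2 89 145 / 5 96 152 33 124 / 82 138 54 110 26

The 25 entries sum to 2050, so each line sums to 2050/5 = 410.
Row 1 must total 410; the given cells sum to 342, so (1,5) = 68.
The remaining cell in row 3 is (3,3) = 410 − 412 = -2.
Column 2 needs 410; the known cells sum to 272, so (5,2) = 138.
From column 3, 410 − (131 + 75 + (-2) + 152) gives (5,3) = 54.
Column 5: 68 + 145 + 124 + 26 + ? = 410, so (2,5) = 47.
Row 2 needs 410; the known cells sum to 244, so (2,4) = 166.
Row 5: 138 + 54 + 110 + 26 + ? = 410, so (5,1) = 82.
Using column 1: 159 + 103 + 61 + 82 + ? → (4,1) = 410 − 405 = 5.
The remaining cell in column 4 is (4,4) = 410 − 377 = 33.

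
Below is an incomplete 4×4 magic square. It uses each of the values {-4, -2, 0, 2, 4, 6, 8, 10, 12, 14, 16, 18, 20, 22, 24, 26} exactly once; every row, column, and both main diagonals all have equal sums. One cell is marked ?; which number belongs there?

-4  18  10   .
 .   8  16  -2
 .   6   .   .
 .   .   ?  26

4

The 16 entries sum to 176, so each line sums to 176/4 = 44.
From row 1, 44 − (-4 + 18 + 10) gives (1,4) = 20.
Row 2 needs 44; the known cells sum to 22, so (2,1) = 22.
Column 2 needs 44; the known cells sum to 32, so (4,2) = 12.
Using column 4: 20 + (-2) + 26 + ? → (3,4) = 44 − 44 = 0.
Using main diagonal: -4 + 8 + 26 + ? → (3,3) = 44 − 30 = 14.
Anti-diagonal needs 44; the known cells sum to 42, so (4,1) = 2.
The remaining cell in row 3 is (3,1) = 44 − 20 = 24.
Using row 4: 2 + 12 + 26 + ? → (4,3) = 44 − 40 = 4.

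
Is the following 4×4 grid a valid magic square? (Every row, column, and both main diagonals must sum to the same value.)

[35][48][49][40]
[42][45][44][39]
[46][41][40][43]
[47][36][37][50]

No — column 4 sums to 172 but row 2 sums to 170.

Row 1: 35 + 48 + 49 + 40 = 172.
Row 2: 42 + 45 + 44 + 39 = 170.
Row 3: 46 + 41 + 40 + 43 = 170.
Row 4: 47 + 36 + 37 + 50 = 170.
Column 1: 35 + 42 + 46 + 47 = 170.
Column 2: 48 + 45 + 41 + 36 = 170.
Column 3: 49 + 44 + 40 + 37 = 170.
Column 4: 40 + 39 + 43 + 50 = 172.
Main diagonal: 35 + 45 + 40 + 50 = 170.
Anti-diagonal: 40 + 44 + 41 + 47 = 172.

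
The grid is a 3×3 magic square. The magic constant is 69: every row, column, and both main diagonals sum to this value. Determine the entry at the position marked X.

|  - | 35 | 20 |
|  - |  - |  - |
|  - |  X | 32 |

11

The remaining cell in row 1 is (1,1) = 69 − 55 = 14.
Column 3 must total 69; the given cells sum to 52, so (2,3) = 17.
From main diagonal, 69 − (14 + 32) gives (2,2) = 23.
The remaining cell in anti-diagonal is (3,1) = 69 − 43 = 26.
The remaining cell in row 2 is (2,1) = 69 − 40 = 29.
Row 3: 26 + 32 + ? = 69, so (3,2) = 11.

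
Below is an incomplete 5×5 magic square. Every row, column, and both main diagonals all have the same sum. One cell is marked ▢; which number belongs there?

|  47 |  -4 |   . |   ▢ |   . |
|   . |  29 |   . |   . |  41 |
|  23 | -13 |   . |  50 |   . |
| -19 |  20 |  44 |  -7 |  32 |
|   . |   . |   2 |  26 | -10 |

Row 4 is complete and sums to 70; that is the magic constant.
Column 2: -4 + 29 + (-13) + 20 + ? = 70, so (5,2) = 38.
The remaining cell in main diagonal is (3,3) = 70 − 59 = 11.
The remaining cell in row 3 is (3,5) = 70 − 71 = -1.
Row 5: 38 + 2 + 26 + (-10) + ? = 70, so (5,1) = 14.
Column 1: 47 + 23 + (-19) + 14 + ? = 70, so (2,1) = 5.
From column 5, 70 − (41 + (-1) + 32 + (-10)) gives (1,5) = 8.
From anti-diagonal, 70 − (8 + 11 + 20 + 14) gives (2,4) = 17.
Row 2 needs 70; the known cells sum to 92, so (2,3) = -22.
Column 3: -22 + 11 + 44 + 2 + ? = 70, so (1,3) = 35.
From column 4, 70 − (17 + 50 + (-7) + 26) gives (1,4) = -16.

-16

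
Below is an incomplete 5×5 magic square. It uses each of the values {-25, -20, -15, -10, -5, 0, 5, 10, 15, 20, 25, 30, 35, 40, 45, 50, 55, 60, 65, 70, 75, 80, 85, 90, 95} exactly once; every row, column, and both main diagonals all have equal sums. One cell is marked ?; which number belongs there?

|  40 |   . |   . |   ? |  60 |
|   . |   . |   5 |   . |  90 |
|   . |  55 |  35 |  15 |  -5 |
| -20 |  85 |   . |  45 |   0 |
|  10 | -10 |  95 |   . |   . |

80

The 25 entries sum to 875, so each line sums to 875/5 = 175.
Row 3 needs 175; the known cells sum to 100, so (3,1) = 75.
Row 4 needs 175; the known cells sum to 110, so (4,3) = 65.
From column 1, 175 − (40 + 75 + (-20) + 10) gives (2,1) = 70.
Column 3 must total 175; the given cells sum to 200, so (1,3) = -25.
Column 5: 60 + 90 + (-5) + 0 + ? = 175, so (5,5) = 30.
Main diagonal: 40 + 35 + 45 + 30 + ? = 175, so (2,2) = 25.
Anti-diagonal: 60 + 35 + 85 + 10 + ? = 175, so (2,4) = -15.
Using row 5: 10 + (-10) + 95 + 30 + ? → (5,4) = 175 − 125 = 50.
From column 2, 175 − (25 + 55 + 85 + (-10)) gives (1,2) = 20.
From column 4, 175 − (-15 + 15 + 45 + 50) gives (1,4) = 80.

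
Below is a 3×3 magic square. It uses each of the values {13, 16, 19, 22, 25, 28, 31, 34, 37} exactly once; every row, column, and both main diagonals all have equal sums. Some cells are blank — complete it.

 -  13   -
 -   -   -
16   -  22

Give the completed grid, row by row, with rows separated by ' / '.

The 9 entries sum to 225, so each line sums to 225/3 = 75.
From row 3, 75 − (16 + 22) gives (3,2) = 37.
From column 2, 75 − (13 + 37) gives (2,2) = 25.
Main diagonal must total 75; the given cells sum to 47, so (1,1) = 28.
Anti-diagonal needs 75; the known cells sum to 41, so (1,3) = 34.
The remaining cell in column 1 is (2,1) = 75 − 44 = 31.
Column 3 needs 75; the known cells sum to 56, so (2,3) = 19.

28 13 34 / 31 25 19 / 16 37 22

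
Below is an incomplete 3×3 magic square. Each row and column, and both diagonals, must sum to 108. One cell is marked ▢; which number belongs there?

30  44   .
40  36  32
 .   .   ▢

42

From row 1, 108 − (30 + 44) gives (1,3) = 34.
Using column 1: 30 + 40 + ? → (3,1) = 108 − 70 = 38.
Column 2: 44 + 36 + ? = 108, so (3,2) = 28.
The remaining cell in column 3 is (3,3) = 108 − 66 = 42.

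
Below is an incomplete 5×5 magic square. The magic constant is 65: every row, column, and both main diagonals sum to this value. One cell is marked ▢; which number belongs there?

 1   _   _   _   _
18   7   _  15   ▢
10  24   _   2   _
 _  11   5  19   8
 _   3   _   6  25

4

The remaining cell in row 4 is (4,1) = 65 − 43 = 22.
From column 1, 65 − (1 + 18 + 10 + 22) gives (5,1) = 14.
Column 2: 7 + 24 + 11 + 3 + ? = 65, so (1,2) = 20.
Column 4 must total 65; the given cells sum to 42, so (1,4) = 23.
Main diagonal: 1 + 7 + 19 + 25 + ? = 65, so (3,3) = 13.
From anti-diagonal, 65 − (15 + 13 + 11 + 14) gives (1,5) = 12.
From row 1, 65 − (1 + 20 + 23 + 12) gives (1,3) = 9.
Row 3 must total 65; the given cells sum to 49, so (3,5) = 16.
Row 5 must total 65; the given cells sum to 48, so (5,3) = 17.
Column 3 must total 65; the given cells sum to 44, so (2,3) = 21.
Column 5 must total 65; the given cells sum to 61, so (2,5) = 4.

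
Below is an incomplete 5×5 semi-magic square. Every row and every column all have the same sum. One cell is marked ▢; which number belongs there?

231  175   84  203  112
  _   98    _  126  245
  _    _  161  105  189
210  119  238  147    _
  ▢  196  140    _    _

77

Row 1 is complete and sums to 805; that is the magic constant.
The remaining cell in row 4 is (4,5) = 805 − 714 = 91.
The remaining cell in column 2 is (3,2) = 805 − 588 = 217.
Column 3 needs 805; the known cells sum to 623, so (2,3) = 182.
From column 4, 805 − (203 + 126 + 105 + 147) gives (5,4) = 224.
Using column 5: 112 + 245 + 189 + 91 + ? → (5,5) = 805 − 637 = 168.
The remaining cell in row 2 is (2,1) = 805 − 651 = 154.
The remaining cell in row 3 is (3,1) = 805 − 672 = 133.
From row 5, 805 − (196 + 140 + 224 + 168) gives (5,1) = 77.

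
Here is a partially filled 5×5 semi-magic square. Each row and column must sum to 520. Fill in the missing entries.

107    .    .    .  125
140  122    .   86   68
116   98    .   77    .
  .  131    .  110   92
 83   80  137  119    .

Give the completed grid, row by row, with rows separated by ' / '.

Row 2 needs 520; the known cells sum to 416, so (2,3) = 104.
Using row 5: 83 + 80 + 137 + 119 + ? → (5,5) = 520 − 419 = 101.
The remaining cell in column 1 is (4,1) = 520 − 446 = 74.
The remaining cell in column 2 is (1,2) = 520 − 431 = 89.
Column 4 needs 520; the known cells sum to 392, so (1,4) = 128.
Column 5: 125 + 68 + 92 + 101 + ? = 520, so (3,5) = 134.
Row 1: 107 + 89 + 128 + 125 + ? = 520, so (1,3) = 71.
From row 3, 520 − (116 + 98 + 77 + 134) gives (3,3) = 95.
From row 4, 520 − (74 + 131 + 110 + 92) gives (4,3) = 113.

107 89 71 128 125 / 140 122 104 86 68 / 116 98 95 77 134 / 74 131 113 110 92 / 83 80 137 119 101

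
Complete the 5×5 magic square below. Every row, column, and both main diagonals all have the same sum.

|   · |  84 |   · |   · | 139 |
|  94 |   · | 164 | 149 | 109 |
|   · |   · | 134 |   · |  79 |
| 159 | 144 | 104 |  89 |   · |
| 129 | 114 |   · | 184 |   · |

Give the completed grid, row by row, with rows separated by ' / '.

124 84 194 154 139 / 94 179 164 149 109 / 189 174 134 119 79 / 159 144 104 89 199 / 129 114 99 184 169

Anti-diagonal is already complete: 139 + 149 + 134 + 144 + 129 = 695, so that is the magic constant.
Row 2 needs 695; the known cells sum to 516, so (2,2) = 179.
The remaining cell in row 4 is (4,5) = 695 − 496 = 199.
The remaining cell in column 2 is (3,2) = 695 − 521 = 174.
Using column 5: 139 + 109 + 79 + 199 + ? → (5,5) = 695 − 526 = 169.
Main diagonal needs 695; the known cells sum to 571, so (1,1) = 124.
Row 5: 129 + 114 + 184 + 169 + ? = 695, so (5,3) = 99.
The remaining cell in column 1 is (3,1) = 695 − 506 = 189.
Using column 3: 164 + 134 + 104 + 99 + ? → (1,3) = 695 − 501 = 194.
Row 1 must total 695; the given cells sum to 541, so (1,4) = 154.
The remaining cell in row 3 is (3,4) = 695 − 576 = 119.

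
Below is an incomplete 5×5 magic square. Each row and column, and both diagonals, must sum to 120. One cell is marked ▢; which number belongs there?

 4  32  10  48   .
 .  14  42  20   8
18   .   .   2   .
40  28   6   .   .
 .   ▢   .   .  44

The remaining cell in row 1 is (1,5) = 120 − 94 = 26.
Row 2: 14 + 42 + 20 + 8 + ? = 120, so (2,1) = 36.
Column 1 needs 120; the known cells sum to 98, so (5,1) = 22.
Anti-diagonal: 26 + 20 + 28 + 22 + ? = 120, so (3,3) = 24.
Column 3 needs 120; the known cells sum to 82, so (5,3) = 38.
Using main diagonal: 4 + 14 + 24 + 44 + ? → (4,4) = 120 − 86 = 34.
Row 4 must total 120; the given cells sum to 108, so (4,5) = 12.
Column 4: 48 + 20 + 2 + 34 + ? = 120, so (5,4) = 16.
Column 5 needs 120; the known cells sum to 90, so (3,5) = 30.
Row 3: 18 + 24 + 2 + 30 + ? = 120, so (3,2) = 46.
Row 5 needs 120; the known cells sum to 120, so (5,2) = 0.

0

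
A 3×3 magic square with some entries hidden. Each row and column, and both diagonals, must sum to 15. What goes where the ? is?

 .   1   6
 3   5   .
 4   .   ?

2

From row 1, 15 − (1 + 6) gives (1,1) = 8.
Row 2 needs 15; the known cells sum to 8, so (2,3) = 7.
From column 2, 15 − (1 + 5) gives (3,2) = 9.
The remaining cell in column 3 is (3,3) = 15 − 13 = 2.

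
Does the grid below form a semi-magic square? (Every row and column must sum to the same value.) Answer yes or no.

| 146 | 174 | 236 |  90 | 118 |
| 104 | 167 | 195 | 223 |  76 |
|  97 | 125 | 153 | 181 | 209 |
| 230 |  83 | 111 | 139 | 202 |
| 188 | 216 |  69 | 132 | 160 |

No — column 2 sums to 765 but column 3 sums to 764.

Row 1: 146 + 174 + 236 + 90 + 118 = 764.
Row 2: 104 + 167 + 195 + 223 + 76 = 765.
Row 3: 97 + 125 + 153 + 181 + 209 = 765.
Row 4: 230 + 83 + 111 + 139 + 202 = 765.
Row 5: 188 + 216 + 69 + 132 + 160 = 765.
Column 1: 146 + 104 + 97 + 230 + 188 = 765.
Column 2: 174 + 167 + 125 + 83 + 216 = 765.
Column 3: 236 + 195 + 153 + 111 + 69 = 764.
Column 4: 90 + 223 + 181 + 139 + 132 = 765.
Column 5: 118 + 76 + 209 + 202 + 160 = 765.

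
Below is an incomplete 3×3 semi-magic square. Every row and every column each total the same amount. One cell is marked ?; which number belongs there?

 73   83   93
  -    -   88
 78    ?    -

103

Row 1 is complete and sums to 249; that is the magic constant.
Column 1: 73 + 78 + ? = 249, so (2,1) = 98.
Using column 3: 93 + 88 + ? → (3,3) = 249 − 181 = 68.
From row 2, 249 − (98 + 88) gives (2,2) = 63.
The remaining cell in row 3 is (3,2) = 249 − 146 = 103.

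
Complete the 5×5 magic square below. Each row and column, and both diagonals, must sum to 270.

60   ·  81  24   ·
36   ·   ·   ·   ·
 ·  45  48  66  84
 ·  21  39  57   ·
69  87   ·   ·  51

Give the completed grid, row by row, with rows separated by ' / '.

Row 3: 45 + 48 + 66 + 84 + ? = 270, so (3,1) = 27.
Column 1: 60 + 36 + 27 + 69 + ? = 270, so (4,1) = 78.
The remaining cell in main diagonal is (2,2) = 270 − 216 = 54.
Using row 4: 78 + 21 + 39 + 57 + ? → (4,5) = 270 − 195 = 75.
From column 2, 270 − (54 + 45 + 21 + 87) gives (1,2) = 63.
The remaining cell in row 1 is (1,5) = 270 − 228 = 42.
From column 5, 270 − (42 + 84 + 75 + 51) gives (2,5) = 18.
Anti-diagonal needs 270; the known cells sum to 180, so (2,4) = 90.
Row 2 needs 270; the known cells sum to 198, so (2,3) = 72.
Column 3: 81 + 72 + 48 + 39 + ? = 270, so (5,3) = 30.
Column 4: 24 + 90 + 66 + 57 + ? = 270, so (5,4) = 33.

60 63 81 24 42 / 36 54 72 90 18 / 27 45 48 66 84 / 78 21 39 57 75 / 69 87 30 33 51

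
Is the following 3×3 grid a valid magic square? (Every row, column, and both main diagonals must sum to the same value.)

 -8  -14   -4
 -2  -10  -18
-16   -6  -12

Row 1: -8 + (-14) + (-4) = -26.
Row 2: -2 + (-10) + (-18) = -30.
Row 3: -16 + (-6) + (-12) = -34.
Column 1: -8 + (-2) + (-16) = -26.
Column 2: -14 + (-10) + (-6) = -30.
Column 3: -4 + (-18) + (-12) = -34.
Main diagonal: -8 + (-10) + (-12) = -30.
Anti-diagonal: -4 + (-10) + (-16) = -30.

No — column 3 sums to -34 but main diagonal sums to -30.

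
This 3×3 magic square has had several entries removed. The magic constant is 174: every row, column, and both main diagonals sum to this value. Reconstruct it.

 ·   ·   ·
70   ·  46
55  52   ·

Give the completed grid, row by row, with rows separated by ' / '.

49 64 61 / 70 58 46 / 55 52 67

Row 2: 70 + 46 + ? = 174, so (2,2) = 58.
Using row 3: 55 + 52 + ? → (3,3) = 174 − 107 = 67.
Column 1: 70 + 55 + ? = 174, so (1,1) = 49.
The remaining cell in column 2 is (1,2) = 174 − 110 = 64.
The remaining cell in column 3 is (1,3) = 174 − 113 = 61.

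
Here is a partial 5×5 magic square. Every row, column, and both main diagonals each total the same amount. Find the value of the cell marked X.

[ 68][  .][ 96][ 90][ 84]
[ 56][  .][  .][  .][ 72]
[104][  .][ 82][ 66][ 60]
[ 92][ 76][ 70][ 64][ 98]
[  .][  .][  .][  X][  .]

Row 4 is complete and sums to 400; that is the magic constant.
Row 1 needs 400; the known cells sum to 338, so (1,2) = 62.
The remaining cell in row 3 is (3,2) = 400 − 312 = 88.
Column 1 needs 400; the known cells sum to 320, so (5,1) = 80.
Column 5: 84 + 72 + 60 + 98 + ? = 400, so (5,5) = 86.
Using main diagonal: 68 + 82 + 64 + 86 + ? → (2,2) = 400 − 300 = 100.
Using anti-diagonal: 84 + 82 + 76 + 80 + ? → (2,4) = 400 − 322 = 78.
Row 2 needs 400; the known cells sum to 306, so (2,3) = 94.
From column 2, 400 − (62 + 100 + 88 + 76) gives (5,2) = 74.
Using column 3: 96 + 94 + 82 + 70 + ? → (5,3) = 400 − 342 = 58.
Column 4: 90 + 78 + 66 + 64 + ? = 400, so (5,4) = 102.

102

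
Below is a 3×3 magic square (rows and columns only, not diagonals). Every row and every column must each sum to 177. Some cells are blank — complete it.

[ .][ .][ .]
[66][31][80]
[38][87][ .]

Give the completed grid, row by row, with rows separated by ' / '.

73 59 45 / 66 31 80 / 38 87 52

From row 3, 177 − (38 + 87) gives (3,3) = 52.
The remaining cell in column 1 is (1,1) = 177 − 104 = 73.
From column 2, 177 − (31 + 87) gives (1,2) = 59.
Column 3 must total 177; the given cells sum to 132, so (1,3) = 45.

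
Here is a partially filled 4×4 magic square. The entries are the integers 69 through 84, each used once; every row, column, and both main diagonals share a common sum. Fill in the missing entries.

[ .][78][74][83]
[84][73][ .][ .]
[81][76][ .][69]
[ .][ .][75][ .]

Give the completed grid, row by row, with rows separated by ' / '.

71 78 74 83 / 84 73 77 72 / 81 76 80 69 / 70 79 75 82

The entries are 69 through 84, which sum to 1224, so each line sums to 1224/4 = 306.
Row 1 must total 306; the given cells sum to 235, so (1,1) = 71.
Row 3 needs 306; the known cells sum to 226, so (3,3) = 80.
Column 1 needs 306; the known cells sum to 236, so (4,1) = 70.
Using column 2: 78 + 73 + 76 + ? → (4,2) = 306 − 227 = 79.
The remaining cell in column 3 is (2,3) = 306 − 229 = 77.
Main diagonal must total 306; the given cells sum to 224, so (4,4) = 82.
Using row 2: 84 + 73 + 77 + ? → (2,4) = 306 − 234 = 72.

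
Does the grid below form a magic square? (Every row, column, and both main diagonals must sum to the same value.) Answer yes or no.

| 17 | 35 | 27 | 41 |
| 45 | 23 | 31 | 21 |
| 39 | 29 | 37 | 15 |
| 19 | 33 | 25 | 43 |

Row 1: 17 + 35 + 27 + 41 = 120.
Row 2: 45 + 23 + 31 + 21 = 120.
Row 3: 39 + 29 + 37 + 15 = 120.
Row 4: 19 + 33 + 25 + 43 = 120.
Column 1: 17 + 45 + 39 + 19 = 120.
Column 2: 35 + 23 + 29 + 33 = 120.
Column 3: 27 + 31 + 37 + 25 = 120.
Column 4: 41 + 21 + 15 + 43 = 120.
Main diagonal: 17 + 23 + 37 + 43 = 120.
Anti-diagonal: 41 + 31 + 29 + 19 = 120.
All lines sum to 120.

Yes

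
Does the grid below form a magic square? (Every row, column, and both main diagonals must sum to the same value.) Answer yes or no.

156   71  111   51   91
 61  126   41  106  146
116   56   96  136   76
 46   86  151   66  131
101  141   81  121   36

Row 1: 156 + 71 + 111 + 51 + 91 = 480.
Row 2: 61 + 126 + 41 + 106 + 146 = 480.
Row 3: 116 + 56 + 96 + 136 + 76 = 480.
Row 4: 46 + 86 + 151 + 66 + 131 = 480.
Row 5: 101 + 141 + 81 + 121 + 36 = 480.
Column 1: 156 + 61 + 116 + 46 + 101 = 480.
Column 2: 71 + 126 + 56 + 86 + 141 = 480.
Column 3: 111 + 41 + 96 + 151 + 81 = 480.
Column 4: 51 + 106 + 136 + 66 + 121 = 480.
Column 5: 91 + 146 + 76 + 131 + 36 = 480.
Main diagonal: 156 + 126 + 96 + 66 + 36 = 480.
Anti-diagonal: 91 + 106 + 96 + 86 + 101 = 480.
All lines sum to 480.

Yes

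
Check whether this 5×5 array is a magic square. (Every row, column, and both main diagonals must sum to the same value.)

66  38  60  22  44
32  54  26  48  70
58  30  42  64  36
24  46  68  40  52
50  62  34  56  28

Yes

Row 1: 66 + 38 + 60 + 22 + 44 = 230.
Row 2: 32 + 54 + 26 + 48 + 70 = 230.
Row 3: 58 + 30 + 42 + 64 + 36 = 230.
Row 4: 24 + 46 + 68 + 40 + 52 = 230.
Row 5: 50 + 62 + 34 + 56 + 28 = 230.
Column 1: 66 + 32 + 58 + 24 + 50 = 230.
Column 2: 38 + 54 + 30 + 46 + 62 = 230.
Column 3: 60 + 26 + 42 + 68 + 34 = 230.
Column 4: 22 + 48 + 64 + 40 + 56 = 230.
Column 5: 44 + 70 + 36 + 52 + 28 = 230.
Main diagonal: 66 + 54 + 42 + 40 + 28 = 230.
Anti-diagonal: 44 + 48 + 42 + 46 + 50 = 230.
All lines sum to 230.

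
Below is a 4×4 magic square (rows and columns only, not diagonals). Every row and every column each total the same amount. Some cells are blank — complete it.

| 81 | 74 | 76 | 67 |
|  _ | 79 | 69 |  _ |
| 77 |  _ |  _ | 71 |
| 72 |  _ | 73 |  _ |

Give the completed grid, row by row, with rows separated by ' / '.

81 74 76 67 / 68 79 69 82 / 77 70 80 71 / 72 75 73 78

Row 1 is already complete: 81 + 74 + 76 + 67 = 298, so that is the magic constant.
The remaining cell in column 1 is (2,1) = 298 − 230 = 68.
Column 3: 76 + 69 + 73 + ? = 298, so (3,3) = 80.
Row 2: 68 + 79 + 69 + ? = 298, so (2,4) = 82.
Row 3: 77 + 80 + 71 + ? = 298, so (3,2) = 70.
Column 2 must total 298; the given cells sum to 223, so (4,2) = 75.
Column 4 needs 298; the known cells sum to 220, so (4,4) = 78.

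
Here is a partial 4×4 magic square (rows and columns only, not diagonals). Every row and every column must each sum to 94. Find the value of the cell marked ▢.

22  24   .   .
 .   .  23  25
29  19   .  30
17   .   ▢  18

Row 3: 29 + 19 + 30 + ? = 94, so (3,3) = 16.
Using column 1: 22 + 29 + 17 + ? → (2,1) = 94 − 68 = 26.
Column 4 must total 94; the given cells sum to 73, so (1,4) = 21.
Row 1 must total 94; the given cells sum to 67, so (1,3) = 27.
The remaining cell in row 2 is (2,2) = 94 − 74 = 20.
Using column 2: 24 + 20 + 19 + ? → (4,2) = 94 − 63 = 31.
The remaining cell in column 3 is (4,3) = 94 − 66 = 28.

28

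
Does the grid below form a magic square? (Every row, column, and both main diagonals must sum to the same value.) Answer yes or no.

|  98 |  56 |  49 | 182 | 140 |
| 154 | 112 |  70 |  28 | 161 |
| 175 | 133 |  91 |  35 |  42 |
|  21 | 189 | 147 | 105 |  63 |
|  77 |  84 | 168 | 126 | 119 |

Row 1: 98 + 56 + 49 + 182 + 140 = 525.
Row 2: 154 + 112 + 70 + 28 + 161 = 525.
Row 3: 175 + 133 + 91 + 35 + 42 = 476.
Row 4: 21 + 189 + 147 + 105 + 63 = 525.
Row 5: 77 + 84 + 168 + 126 + 119 = 574.
Column 1: 98 + 154 + 175 + 21 + 77 = 525.
Column 2: 56 + 112 + 133 + 189 + 84 = 574.
Column 3: 49 + 70 + 91 + 147 + 168 = 525.
Column 4: 182 + 28 + 35 + 105 + 126 = 476.
Column 5: 140 + 161 + 42 + 63 + 119 = 525.
Main diagonal: 98 + 112 + 91 + 105 + 119 = 525.
Anti-diagonal: 140 + 28 + 91 + 189 + 77 = 525.

No — column 5 sums to 525 but column 4 sums to 476.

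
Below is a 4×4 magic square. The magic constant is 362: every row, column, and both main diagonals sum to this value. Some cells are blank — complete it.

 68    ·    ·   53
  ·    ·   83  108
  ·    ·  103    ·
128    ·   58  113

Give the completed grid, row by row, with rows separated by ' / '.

Row 4 needs 362; the known cells sum to 299, so (4,2) = 63.
Using column 3: 83 + 103 + 58 + ? → (1,3) = 362 − 244 = 118.
Column 4: 53 + 108 + 113 + ? = 362, so (3,4) = 88.
The remaining cell in main diagonal is (2,2) = 362 − 284 = 78.
From anti-diagonal, 362 − (53 + 83 + 128) gives (3,2) = 98.
Row 1: 68 + 118 + 53 + ? = 362, so (1,2) = 123.
Row 2 needs 362; the known cells sum to 269, so (2,1) = 93.
From row 3, 362 − (98 + 103 + 88) gives (3,1) = 73.

68 123 118 53 / 93 78 83 108 / 73 98 103 88 / 128 63 58 113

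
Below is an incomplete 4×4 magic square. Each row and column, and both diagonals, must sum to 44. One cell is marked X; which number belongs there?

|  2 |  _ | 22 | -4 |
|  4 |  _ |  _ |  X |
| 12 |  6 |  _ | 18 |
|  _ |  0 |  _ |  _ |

Row 1 must total 44; the given cells sum to 20, so (1,2) = 24.
From row 3, 44 − (12 + 6 + 18) gives (3,3) = 8.
From column 1, 44 − (2 + 4 + 12) gives (4,1) = 26.
Column 2 needs 44; the known cells sum to 30, so (2,2) = 14.
From main diagonal, 44 − (2 + 14 + 8) gives (4,4) = 20.
The remaining cell in anti-diagonal is (2,3) = 44 − 28 = 16.
From row 2, 44 − (4 + 14 + 16) gives (2,4) = 10.

10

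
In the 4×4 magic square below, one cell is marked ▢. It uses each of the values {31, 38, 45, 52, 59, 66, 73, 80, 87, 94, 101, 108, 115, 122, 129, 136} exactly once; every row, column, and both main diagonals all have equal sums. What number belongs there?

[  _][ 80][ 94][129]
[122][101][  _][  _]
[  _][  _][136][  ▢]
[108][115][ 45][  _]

The 16 entries sum to 1336, so each line sums to 1336/4 = 334.
Using row 1: 80 + 94 + 129 + ? → (1,1) = 334 − 303 = 31.
Row 4 needs 334; the known cells sum to 268, so (4,4) = 66.
From column 1, 334 − (31 + 122 + 108) gives (3,1) = 73.
Column 2: 80 + 101 + 115 + ? = 334, so (3,2) = 38.
Column 3: 94 + 136 + 45 + ? = 334, so (2,3) = 59.
From row 2, 334 − (122 + 101 + 59) gives (2,4) = 52.
Row 3 needs 334; the known cells sum to 247, so (3,4) = 87.

87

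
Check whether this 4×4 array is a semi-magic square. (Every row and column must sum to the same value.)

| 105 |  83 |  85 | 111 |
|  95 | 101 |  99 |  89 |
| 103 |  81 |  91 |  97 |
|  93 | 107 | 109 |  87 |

Row 1: 105 + 83 + 85 + 111 = 384.
Row 2: 95 + 101 + 99 + 89 = 384.
Row 3: 103 + 81 + 91 + 97 = 372.
Row 4: 93 + 107 + 109 + 87 = 396.
Column 1: 105 + 95 + 103 + 93 = 396.
Column 2: 83 + 101 + 81 + 107 = 372.
Column 3: 85 + 99 + 91 + 109 = 384.
Column 4: 111 + 89 + 97 + 87 = 384.

No — column 3 sums to 384 but column 1 sums to 396.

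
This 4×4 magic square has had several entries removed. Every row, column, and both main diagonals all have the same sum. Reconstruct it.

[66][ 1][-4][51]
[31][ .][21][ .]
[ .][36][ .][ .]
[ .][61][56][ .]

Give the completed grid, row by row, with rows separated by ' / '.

Row 1 is already complete: 66 + 1 + -4 + 51 = 114, so that is the magic constant.
Column 2: 1 + 36 + 61 + ? = 114, so (2,2) = 16.
Column 3 needs 114; the known cells sum to 73, so (3,3) = 41.
The remaining cell in main diagonal is (4,4) = 114 − 123 = -9.
Anti-diagonal needs 114; the known cells sum to 108, so (4,1) = 6.
The remaining cell in row 2 is (2,4) = 114 − 68 = 46.
Using column 1: 66 + 31 + 6 + ? → (3,1) = 114 − 103 = 11.
Column 4 must total 114; the given cells sum to 88, so (3,4) = 26.

66 1 -4 51 / 31 16 21 46 / 11 36 41 26 / 6 61 56 -9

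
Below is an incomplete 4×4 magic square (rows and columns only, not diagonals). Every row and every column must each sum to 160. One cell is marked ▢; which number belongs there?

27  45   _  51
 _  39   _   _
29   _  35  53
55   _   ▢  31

Row 1: 27 + 45 + 51 + ? = 160, so (1,3) = 37.
The remaining cell in row 3 is (3,2) = 160 − 117 = 43.
The remaining cell in column 1 is (2,1) = 160 − 111 = 49.
Column 2 must total 160; the given cells sum to 127, so (4,2) = 33.
Using column 4: 51 + 53 + 31 + ? → (2,4) = 160 − 135 = 25.
From row 2, 160 − (49 + 39 + 25) gives (2,3) = 47.
Using row 4: 55 + 33 + 31 + ? → (4,3) = 160 − 119 = 41.

41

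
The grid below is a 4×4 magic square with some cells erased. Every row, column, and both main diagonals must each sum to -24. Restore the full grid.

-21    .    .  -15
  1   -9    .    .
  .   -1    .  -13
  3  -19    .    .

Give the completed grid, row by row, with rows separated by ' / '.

-21 5 7 -15 / 1 -9 -11 -5 / -7 -1 -3 -13 / 3 -19 -17 9

Column 1: -21 + 1 + 3 + ? = -24, so (3,1) = -7.
From column 2, -24 − (-9 + (-1) + (-19)) gives (1,2) = 5.
The remaining cell in anti-diagonal is (2,3) = -24 − (-13) = -11.
From row 1, -24 − (-21 + 5 + (-15)) gives (1,3) = 7.
Row 2: 1 + (-9) + (-11) + ? = -24, so (2,4) = -5.
Row 3 needs -24; the known cells sum to -21, so (3,3) = -3.
Column 3 needs -24; the known cells sum to -7, so (4,3) = -17.
Column 4 needs -24; the known cells sum to -33, so (4,4) = 9.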